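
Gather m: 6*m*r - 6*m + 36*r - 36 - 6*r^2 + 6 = m*(6*r - 6) - 6*r^2 + 36*r - 30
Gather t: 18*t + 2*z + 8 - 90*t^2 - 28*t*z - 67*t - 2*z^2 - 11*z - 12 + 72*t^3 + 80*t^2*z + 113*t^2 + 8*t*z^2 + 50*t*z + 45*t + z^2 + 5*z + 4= 72*t^3 + t^2*(80*z + 23) + t*(8*z^2 + 22*z - 4) - z^2 - 4*z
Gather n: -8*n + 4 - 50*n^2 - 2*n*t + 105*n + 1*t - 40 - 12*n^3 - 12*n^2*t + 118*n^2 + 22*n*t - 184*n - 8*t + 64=-12*n^3 + n^2*(68 - 12*t) + n*(20*t - 87) - 7*t + 28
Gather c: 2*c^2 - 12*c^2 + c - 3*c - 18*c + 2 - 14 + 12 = -10*c^2 - 20*c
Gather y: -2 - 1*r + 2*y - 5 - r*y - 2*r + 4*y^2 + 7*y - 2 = -3*r + 4*y^2 + y*(9 - r) - 9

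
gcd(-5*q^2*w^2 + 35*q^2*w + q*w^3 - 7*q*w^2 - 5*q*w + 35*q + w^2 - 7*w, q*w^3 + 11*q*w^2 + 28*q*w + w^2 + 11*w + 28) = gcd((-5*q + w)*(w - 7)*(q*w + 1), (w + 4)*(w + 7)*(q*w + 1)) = q*w + 1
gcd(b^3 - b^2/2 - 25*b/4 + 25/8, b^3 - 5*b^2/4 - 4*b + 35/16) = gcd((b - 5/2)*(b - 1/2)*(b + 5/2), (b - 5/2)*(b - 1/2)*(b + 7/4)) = b^2 - 3*b + 5/4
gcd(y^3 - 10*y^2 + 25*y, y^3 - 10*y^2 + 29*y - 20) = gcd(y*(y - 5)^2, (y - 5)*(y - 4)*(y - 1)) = y - 5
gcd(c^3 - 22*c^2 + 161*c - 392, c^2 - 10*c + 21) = c - 7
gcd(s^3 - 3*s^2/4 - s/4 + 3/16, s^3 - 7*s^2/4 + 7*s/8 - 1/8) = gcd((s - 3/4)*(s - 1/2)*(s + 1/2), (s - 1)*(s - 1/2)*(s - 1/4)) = s - 1/2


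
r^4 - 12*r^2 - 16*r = r*(r - 4)*(r + 2)^2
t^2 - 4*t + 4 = (t - 2)^2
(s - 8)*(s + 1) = s^2 - 7*s - 8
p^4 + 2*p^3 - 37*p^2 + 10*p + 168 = (p - 4)*(p - 3)*(p + 2)*(p + 7)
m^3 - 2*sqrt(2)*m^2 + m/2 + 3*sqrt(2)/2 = (m - 3*sqrt(2)/2)*(m - sqrt(2))*(m + sqrt(2)/2)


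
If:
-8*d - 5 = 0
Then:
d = -5/8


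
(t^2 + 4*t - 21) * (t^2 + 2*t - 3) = t^4 + 6*t^3 - 16*t^2 - 54*t + 63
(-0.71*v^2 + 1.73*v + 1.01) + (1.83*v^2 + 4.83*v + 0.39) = 1.12*v^2 + 6.56*v + 1.4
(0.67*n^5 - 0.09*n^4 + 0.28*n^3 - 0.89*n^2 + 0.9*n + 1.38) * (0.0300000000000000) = 0.0201*n^5 - 0.0027*n^4 + 0.0084*n^3 - 0.0267*n^2 + 0.027*n + 0.0414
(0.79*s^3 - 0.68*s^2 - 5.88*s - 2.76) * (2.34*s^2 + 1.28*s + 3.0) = 1.8486*s^5 - 0.58*s^4 - 12.2596*s^3 - 16.0248*s^2 - 21.1728*s - 8.28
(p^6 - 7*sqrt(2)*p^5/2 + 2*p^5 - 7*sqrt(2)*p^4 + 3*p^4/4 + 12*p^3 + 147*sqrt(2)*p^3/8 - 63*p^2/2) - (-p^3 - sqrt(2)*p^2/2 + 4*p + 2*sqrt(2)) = p^6 - 7*sqrt(2)*p^5/2 + 2*p^5 - 7*sqrt(2)*p^4 + 3*p^4/4 + 13*p^3 + 147*sqrt(2)*p^3/8 - 63*p^2/2 + sqrt(2)*p^2/2 - 4*p - 2*sqrt(2)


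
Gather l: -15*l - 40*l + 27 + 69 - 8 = 88 - 55*l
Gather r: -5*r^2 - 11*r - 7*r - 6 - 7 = -5*r^2 - 18*r - 13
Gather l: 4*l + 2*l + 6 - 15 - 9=6*l - 18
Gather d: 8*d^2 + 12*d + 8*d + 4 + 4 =8*d^2 + 20*d + 8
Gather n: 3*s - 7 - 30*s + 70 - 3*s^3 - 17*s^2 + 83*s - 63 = -3*s^3 - 17*s^2 + 56*s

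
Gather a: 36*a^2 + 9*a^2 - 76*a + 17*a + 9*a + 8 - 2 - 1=45*a^2 - 50*a + 5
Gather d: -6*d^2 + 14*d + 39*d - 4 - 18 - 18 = -6*d^2 + 53*d - 40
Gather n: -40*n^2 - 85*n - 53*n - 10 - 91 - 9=-40*n^2 - 138*n - 110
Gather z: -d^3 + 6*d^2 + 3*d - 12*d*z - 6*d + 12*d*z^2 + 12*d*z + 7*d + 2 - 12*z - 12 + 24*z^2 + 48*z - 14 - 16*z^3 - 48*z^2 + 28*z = -d^3 + 6*d^2 + 4*d - 16*z^3 + z^2*(12*d - 24) + 64*z - 24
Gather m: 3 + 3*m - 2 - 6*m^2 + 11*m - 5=-6*m^2 + 14*m - 4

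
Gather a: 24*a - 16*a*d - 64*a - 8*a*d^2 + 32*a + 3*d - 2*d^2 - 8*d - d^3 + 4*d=a*(-8*d^2 - 16*d - 8) - d^3 - 2*d^2 - d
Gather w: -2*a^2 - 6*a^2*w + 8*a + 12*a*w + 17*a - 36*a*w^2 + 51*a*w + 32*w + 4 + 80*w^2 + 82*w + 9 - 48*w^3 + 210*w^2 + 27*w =-2*a^2 + 25*a - 48*w^3 + w^2*(290 - 36*a) + w*(-6*a^2 + 63*a + 141) + 13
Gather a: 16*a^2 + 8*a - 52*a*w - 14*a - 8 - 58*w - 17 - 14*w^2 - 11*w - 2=16*a^2 + a*(-52*w - 6) - 14*w^2 - 69*w - 27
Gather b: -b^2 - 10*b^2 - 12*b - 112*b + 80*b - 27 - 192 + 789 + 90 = -11*b^2 - 44*b + 660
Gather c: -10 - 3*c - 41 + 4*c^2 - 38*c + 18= 4*c^2 - 41*c - 33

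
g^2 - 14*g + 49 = (g - 7)^2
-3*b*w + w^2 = w*(-3*b + w)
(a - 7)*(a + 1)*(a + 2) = a^3 - 4*a^2 - 19*a - 14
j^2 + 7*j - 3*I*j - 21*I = (j + 7)*(j - 3*I)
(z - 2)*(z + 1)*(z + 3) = z^3 + 2*z^2 - 5*z - 6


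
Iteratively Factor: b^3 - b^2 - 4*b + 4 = (b - 2)*(b^2 + b - 2) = (b - 2)*(b + 2)*(b - 1)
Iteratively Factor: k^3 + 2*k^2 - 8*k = (k + 4)*(k^2 - 2*k) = k*(k + 4)*(k - 2)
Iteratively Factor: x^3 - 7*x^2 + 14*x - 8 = (x - 1)*(x^2 - 6*x + 8) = (x - 4)*(x - 1)*(x - 2)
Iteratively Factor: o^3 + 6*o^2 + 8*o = (o + 4)*(o^2 + 2*o) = (o + 2)*(o + 4)*(o)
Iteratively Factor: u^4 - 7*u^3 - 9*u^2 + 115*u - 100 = (u - 5)*(u^3 - 2*u^2 - 19*u + 20) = (u - 5)*(u + 4)*(u^2 - 6*u + 5) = (u - 5)^2*(u + 4)*(u - 1)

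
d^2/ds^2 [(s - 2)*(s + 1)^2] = 6*s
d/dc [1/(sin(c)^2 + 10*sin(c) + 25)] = -2*cos(c)/(sin(c) + 5)^3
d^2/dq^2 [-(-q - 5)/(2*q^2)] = (q + 15)/q^4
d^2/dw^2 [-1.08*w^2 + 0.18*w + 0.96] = -2.16000000000000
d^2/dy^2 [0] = 0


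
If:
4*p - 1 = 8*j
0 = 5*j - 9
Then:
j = 9/5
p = 77/20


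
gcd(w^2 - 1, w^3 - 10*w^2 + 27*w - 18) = w - 1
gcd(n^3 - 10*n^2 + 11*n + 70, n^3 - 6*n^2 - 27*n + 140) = n - 7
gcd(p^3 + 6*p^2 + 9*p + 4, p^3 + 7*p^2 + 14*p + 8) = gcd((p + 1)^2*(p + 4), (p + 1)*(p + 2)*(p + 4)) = p^2 + 5*p + 4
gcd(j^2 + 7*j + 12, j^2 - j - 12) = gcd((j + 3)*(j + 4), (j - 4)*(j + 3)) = j + 3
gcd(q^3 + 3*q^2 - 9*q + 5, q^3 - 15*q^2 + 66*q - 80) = 1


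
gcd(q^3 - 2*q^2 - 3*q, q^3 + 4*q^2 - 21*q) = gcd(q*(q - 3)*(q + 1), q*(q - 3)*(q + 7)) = q^2 - 3*q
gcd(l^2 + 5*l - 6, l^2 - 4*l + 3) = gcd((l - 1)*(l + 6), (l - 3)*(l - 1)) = l - 1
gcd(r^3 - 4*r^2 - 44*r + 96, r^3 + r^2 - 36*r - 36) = r + 6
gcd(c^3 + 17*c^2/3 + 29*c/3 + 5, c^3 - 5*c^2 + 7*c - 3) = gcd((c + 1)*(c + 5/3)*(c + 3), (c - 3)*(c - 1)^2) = 1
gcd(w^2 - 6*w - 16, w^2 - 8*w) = w - 8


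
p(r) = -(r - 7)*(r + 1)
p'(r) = 6 - 2*r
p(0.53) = 9.90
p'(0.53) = 4.94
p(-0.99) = 0.08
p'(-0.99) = 7.98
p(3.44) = 15.81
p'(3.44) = -0.88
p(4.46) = 13.87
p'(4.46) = -2.92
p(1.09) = 12.35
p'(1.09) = 3.82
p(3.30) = 15.91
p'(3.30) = -0.60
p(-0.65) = 2.68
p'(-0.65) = 7.30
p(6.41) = 4.37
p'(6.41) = -6.82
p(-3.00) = -20.00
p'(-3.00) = 12.00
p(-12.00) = -209.00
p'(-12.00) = 30.00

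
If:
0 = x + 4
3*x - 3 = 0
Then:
No Solution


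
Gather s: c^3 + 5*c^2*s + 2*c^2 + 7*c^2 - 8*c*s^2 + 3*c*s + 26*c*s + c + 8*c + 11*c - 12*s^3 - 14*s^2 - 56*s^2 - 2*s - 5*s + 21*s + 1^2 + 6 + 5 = c^3 + 9*c^2 + 20*c - 12*s^3 + s^2*(-8*c - 70) + s*(5*c^2 + 29*c + 14) + 12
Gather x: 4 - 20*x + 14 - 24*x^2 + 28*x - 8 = -24*x^2 + 8*x + 10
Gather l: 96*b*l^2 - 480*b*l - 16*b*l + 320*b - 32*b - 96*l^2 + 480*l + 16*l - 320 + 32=288*b + l^2*(96*b - 96) + l*(496 - 496*b) - 288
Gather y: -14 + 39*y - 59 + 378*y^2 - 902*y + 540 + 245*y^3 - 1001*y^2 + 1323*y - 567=245*y^3 - 623*y^2 + 460*y - 100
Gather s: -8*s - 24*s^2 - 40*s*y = -24*s^2 + s*(-40*y - 8)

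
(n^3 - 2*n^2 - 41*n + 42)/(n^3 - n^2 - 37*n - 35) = (n^2 + 5*n - 6)/(n^2 + 6*n + 5)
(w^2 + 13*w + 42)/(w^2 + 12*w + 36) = (w + 7)/(w + 6)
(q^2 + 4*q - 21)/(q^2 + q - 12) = (q + 7)/(q + 4)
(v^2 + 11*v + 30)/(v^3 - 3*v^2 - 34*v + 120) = (v + 5)/(v^2 - 9*v + 20)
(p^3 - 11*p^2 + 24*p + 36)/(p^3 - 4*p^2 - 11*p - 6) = (p - 6)/(p + 1)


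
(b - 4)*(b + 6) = b^2 + 2*b - 24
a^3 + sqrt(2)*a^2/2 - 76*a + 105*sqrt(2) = (a - 5*sqrt(2))*(a - 3*sqrt(2)/2)*(a + 7*sqrt(2))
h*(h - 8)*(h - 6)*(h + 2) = h^4 - 12*h^3 + 20*h^2 + 96*h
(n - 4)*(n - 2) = n^2 - 6*n + 8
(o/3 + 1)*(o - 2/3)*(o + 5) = o^3/3 + 22*o^2/9 + 29*o/9 - 10/3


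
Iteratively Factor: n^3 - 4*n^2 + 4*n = (n - 2)*(n^2 - 2*n) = n*(n - 2)*(n - 2)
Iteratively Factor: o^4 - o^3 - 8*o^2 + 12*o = (o)*(o^3 - o^2 - 8*o + 12) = o*(o - 2)*(o^2 + o - 6) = o*(o - 2)*(o + 3)*(o - 2)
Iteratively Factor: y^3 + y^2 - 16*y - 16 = (y - 4)*(y^2 + 5*y + 4) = (y - 4)*(y + 4)*(y + 1)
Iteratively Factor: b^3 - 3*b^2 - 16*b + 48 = (b - 3)*(b^2 - 16) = (b - 3)*(b + 4)*(b - 4)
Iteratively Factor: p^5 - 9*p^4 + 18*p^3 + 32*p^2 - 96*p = (p + 2)*(p^4 - 11*p^3 + 40*p^2 - 48*p) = (p - 4)*(p + 2)*(p^3 - 7*p^2 + 12*p) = (p - 4)*(p - 3)*(p + 2)*(p^2 - 4*p) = (p - 4)^2*(p - 3)*(p + 2)*(p)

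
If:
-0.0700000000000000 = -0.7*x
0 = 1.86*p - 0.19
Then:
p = 0.10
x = 0.10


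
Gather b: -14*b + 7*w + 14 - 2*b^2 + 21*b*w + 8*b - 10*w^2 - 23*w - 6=-2*b^2 + b*(21*w - 6) - 10*w^2 - 16*w + 8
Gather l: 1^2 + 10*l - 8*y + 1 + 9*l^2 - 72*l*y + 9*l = 9*l^2 + l*(19 - 72*y) - 8*y + 2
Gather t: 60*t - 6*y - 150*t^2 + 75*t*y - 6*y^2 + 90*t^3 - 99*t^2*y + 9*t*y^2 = 90*t^3 + t^2*(-99*y - 150) + t*(9*y^2 + 75*y + 60) - 6*y^2 - 6*y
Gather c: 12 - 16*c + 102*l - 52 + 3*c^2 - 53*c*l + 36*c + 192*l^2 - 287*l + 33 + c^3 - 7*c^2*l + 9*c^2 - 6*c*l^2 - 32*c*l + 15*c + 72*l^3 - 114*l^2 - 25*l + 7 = c^3 + c^2*(12 - 7*l) + c*(-6*l^2 - 85*l + 35) + 72*l^3 + 78*l^2 - 210*l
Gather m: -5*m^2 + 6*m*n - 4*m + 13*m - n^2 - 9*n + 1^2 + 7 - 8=-5*m^2 + m*(6*n + 9) - n^2 - 9*n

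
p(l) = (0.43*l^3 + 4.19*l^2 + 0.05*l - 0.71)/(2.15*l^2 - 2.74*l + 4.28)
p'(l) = (2.74 - 4.3*l)*(0.43*l^3 + 4.19*l^2 + 0.05*l - 0.71)/(2.15*l^2 - 2.74*l + 4.28)^2 + (1.29*l^2 + 8.38*l + 0.05)/(2.15*l^2 - 2.74*l + 4.28) = (0.9245*l^4 - 2.3564*l^3 - 6.0669*l^2 + 38.9194*l - 1.7314)/(4.6225*l^4 - 11.782*l^3 + 25.9116*l^2 - 23.4544*l + 18.3184)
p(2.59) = 3.02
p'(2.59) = 0.44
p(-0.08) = -0.15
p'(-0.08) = -0.24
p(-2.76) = 0.78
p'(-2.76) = -0.07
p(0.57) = 0.22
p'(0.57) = 1.55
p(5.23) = 3.60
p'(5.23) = 0.16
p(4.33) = 3.45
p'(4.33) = 0.17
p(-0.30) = -0.07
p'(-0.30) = -0.50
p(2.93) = 3.14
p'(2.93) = 0.32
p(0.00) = -0.17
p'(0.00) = -0.09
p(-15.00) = -0.96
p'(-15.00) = 0.19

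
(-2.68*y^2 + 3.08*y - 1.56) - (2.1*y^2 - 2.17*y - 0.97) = -4.78*y^2 + 5.25*y - 0.59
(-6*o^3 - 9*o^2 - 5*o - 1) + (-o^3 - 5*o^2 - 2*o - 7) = -7*o^3 - 14*o^2 - 7*o - 8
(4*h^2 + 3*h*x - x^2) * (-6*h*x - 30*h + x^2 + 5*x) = -24*h^3*x - 120*h^3 - 14*h^2*x^2 - 70*h^2*x + 9*h*x^3 + 45*h*x^2 - x^4 - 5*x^3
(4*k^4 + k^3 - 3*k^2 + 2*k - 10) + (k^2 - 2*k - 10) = 4*k^4 + k^3 - 2*k^2 - 20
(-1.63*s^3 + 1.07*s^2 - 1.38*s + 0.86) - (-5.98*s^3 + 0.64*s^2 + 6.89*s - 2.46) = 4.35*s^3 + 0.43*s^2 - 8.27*s + 3.32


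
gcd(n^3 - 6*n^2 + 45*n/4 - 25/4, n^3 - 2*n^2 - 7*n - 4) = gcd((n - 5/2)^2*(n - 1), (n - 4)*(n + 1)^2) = 1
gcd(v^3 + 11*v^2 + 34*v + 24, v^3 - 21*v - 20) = v^2 + 5*v + 4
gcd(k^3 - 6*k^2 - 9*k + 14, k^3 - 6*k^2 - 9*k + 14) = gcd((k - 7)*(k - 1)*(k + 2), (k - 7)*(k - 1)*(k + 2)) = k^3 - 6*k^2 - 9*k + 14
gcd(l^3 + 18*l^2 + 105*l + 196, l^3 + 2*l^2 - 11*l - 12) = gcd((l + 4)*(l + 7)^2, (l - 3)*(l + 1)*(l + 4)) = l + 4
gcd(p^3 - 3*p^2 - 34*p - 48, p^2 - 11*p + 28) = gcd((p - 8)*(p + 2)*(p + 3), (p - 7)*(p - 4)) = 1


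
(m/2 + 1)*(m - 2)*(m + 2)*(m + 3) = m^4/2 + 5*m^3/2 + m^2 - 10*m - 12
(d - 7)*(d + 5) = d^2 - 2*d - 35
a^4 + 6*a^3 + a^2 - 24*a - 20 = (a - 2)*(a + 1)*(a + 2)*(a + 5)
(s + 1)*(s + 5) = s^2 + 6*s + 5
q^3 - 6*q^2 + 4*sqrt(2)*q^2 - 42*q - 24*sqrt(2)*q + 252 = (q - 6)*(q - 3*sqrt(2))*(q + 7*sqrt(2))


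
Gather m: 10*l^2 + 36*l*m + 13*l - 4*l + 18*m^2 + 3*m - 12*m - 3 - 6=10*l^2 + 9*l + 18*m^2 + m*(36*l - 9) - 9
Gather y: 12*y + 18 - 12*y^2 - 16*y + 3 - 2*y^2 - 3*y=-14*y^2 - 7*y + 21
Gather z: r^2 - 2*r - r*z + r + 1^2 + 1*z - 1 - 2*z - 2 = r^2 - r + z*(-r - 1) - 2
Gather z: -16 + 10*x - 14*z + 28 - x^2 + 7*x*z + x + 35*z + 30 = -x^2 + 11*x + z*(7*x + 21) + 42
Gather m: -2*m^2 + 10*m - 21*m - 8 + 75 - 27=-2*m^2 - 11*m + 40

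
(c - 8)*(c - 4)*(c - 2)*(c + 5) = c^4 - 9*c^3 - 14*c^2 + 216*c - 320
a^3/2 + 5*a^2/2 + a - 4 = (a/2 + 1)*(a - 1)*(a + 4)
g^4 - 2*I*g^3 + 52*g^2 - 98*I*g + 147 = (g - 7*I)*(g - 3*I)*(g + I)*(g + 7*I)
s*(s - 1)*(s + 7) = s^3 + 6*s^2 - 7*s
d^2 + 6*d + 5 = (d + 1)*(d + 5)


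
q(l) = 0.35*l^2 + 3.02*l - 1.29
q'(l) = 0.7*l + 3.02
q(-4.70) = -7.75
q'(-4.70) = -0.27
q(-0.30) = -2.16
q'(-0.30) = 2.81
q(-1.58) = -5.19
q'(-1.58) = 1.91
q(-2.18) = -6.21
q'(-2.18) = 1.49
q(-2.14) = -6.15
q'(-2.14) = 1.52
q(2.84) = 10.11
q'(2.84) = 5.01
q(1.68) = 4.77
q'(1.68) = 4.20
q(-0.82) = -3.53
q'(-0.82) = 2.45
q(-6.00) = -6.81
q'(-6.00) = -1.18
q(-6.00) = -6.81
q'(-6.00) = -1.18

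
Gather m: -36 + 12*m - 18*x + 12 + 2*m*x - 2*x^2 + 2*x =m*(2*x + 12) - 2*x^2 - 16*x - 24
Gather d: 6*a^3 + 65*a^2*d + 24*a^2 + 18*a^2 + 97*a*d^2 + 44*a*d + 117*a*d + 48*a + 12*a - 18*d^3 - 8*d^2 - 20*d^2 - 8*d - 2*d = 6*a^3 + 42*a^2 + 60*a - 18*d^3 + d^2*(97*a - 28) + d*(65*a^2 + 161*a - 10)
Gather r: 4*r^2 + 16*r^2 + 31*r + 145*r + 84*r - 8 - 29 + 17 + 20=20*r^2 + 260*r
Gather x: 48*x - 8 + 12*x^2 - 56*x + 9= 12*x^2 - 8*x + 1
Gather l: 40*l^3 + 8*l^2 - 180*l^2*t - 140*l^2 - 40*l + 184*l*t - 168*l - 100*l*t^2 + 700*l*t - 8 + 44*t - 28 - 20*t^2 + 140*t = 40*l^3 + l^2*(-180*t - 132) + l*(-100*t^2 + 884*t - 208) - 20*t^2 + 184*t - 36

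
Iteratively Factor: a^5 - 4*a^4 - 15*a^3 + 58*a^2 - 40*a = (a - 1)*(a^4 - 3*a^3 - 18*a^2 + 40*a) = (a - 5)*(a - 1)*(a^3 + 2*a^2 - 8*a) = a*(a - 5)*(a - 1)*(a^2 + 2*a - 8) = a*(a - 5)*(a - 1)*(a + 4)*(a - 2)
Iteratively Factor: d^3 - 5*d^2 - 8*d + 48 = (d - 4)*(d^2 - d - 12) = (d - 4)^2*(d + 3)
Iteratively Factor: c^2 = (c)*(c)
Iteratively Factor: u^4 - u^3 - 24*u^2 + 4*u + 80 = (u + 2)*(u^3 - 3*u^2 - 18*u + 40) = (u - 2)*(u + 2)*(u^2 - u - 20) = (u - 5)*(u - 2)*(u + 2)*(u + 4)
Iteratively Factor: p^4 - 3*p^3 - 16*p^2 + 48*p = (p)*(p^3 - 3*p^2 - 16*p + 48) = p*(p - 3)*(p^2 - 16) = p*(p - 3)*(p + 4)*(p - 4)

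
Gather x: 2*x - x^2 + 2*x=-x^2 + 4*x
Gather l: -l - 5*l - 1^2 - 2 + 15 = 12 - 6*l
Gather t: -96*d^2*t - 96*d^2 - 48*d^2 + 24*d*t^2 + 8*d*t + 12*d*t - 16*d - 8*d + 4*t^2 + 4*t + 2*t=-144*d^2 - 24*d + t^2*(24*d + 4) + t*(-96*d^2 + 20*d + 6)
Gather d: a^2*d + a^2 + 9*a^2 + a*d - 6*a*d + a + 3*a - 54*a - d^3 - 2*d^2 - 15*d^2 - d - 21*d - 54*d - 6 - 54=10*a^2 - 50*a - d^3 - 17*d^2 + d*(a^2 - 5*a - 76) - 60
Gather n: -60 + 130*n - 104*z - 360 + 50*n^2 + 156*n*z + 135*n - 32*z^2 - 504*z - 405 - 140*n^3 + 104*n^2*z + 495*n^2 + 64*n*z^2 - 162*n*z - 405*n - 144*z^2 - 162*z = -140*n^3 + n^2*(104*z + 545) + n*(64*z^2 - 6*z - 140) - 176*z^2 - 770*z - 825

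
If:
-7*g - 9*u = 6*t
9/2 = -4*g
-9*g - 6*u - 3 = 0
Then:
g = -9/8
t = -15/32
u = 19/16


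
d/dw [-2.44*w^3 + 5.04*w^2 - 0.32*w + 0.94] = -7.32*w^2 + 10.08*w - 0.32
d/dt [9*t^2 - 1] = 18*t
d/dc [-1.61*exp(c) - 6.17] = -1.61*exp(c)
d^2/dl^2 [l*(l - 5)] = 2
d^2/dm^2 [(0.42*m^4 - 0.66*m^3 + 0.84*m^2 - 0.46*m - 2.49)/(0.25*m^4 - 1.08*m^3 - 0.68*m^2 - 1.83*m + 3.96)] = (-1.11022302462516e-16*m^10 + 0.1443*m^9 + 0.743400000000001*m^8 - 0.0731999999999964*m^7 - 11.7258*m^6 + 59.452104*m^5 - 92.660616*m^4 - 22.66988*m^3 + 90.841896*m^2 - 152.017992*m - 10.409634)/(0.015625*m^12 - 0.2025*m^11 + 0.7473*m^10 - 0.501237*m^9 + 1.674444*m^8 - 12.450312*m^7 + 3.951163*m^6 - 6.809868*m^5 + 57.38202*m^4 - 27.369927*m^3 + 7.79446800000001*m^2 - 86.091984*m + 62.099136)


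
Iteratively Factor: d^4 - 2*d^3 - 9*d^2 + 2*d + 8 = (d - 1)*(d^3 - d^2 - 10*d - 8) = (d - 1)*(d + 2)*(d^2 - 3*d - 4) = (d - 4)*(d - 1)*(d + 2)*(d + 1)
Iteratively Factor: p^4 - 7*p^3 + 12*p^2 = (p)*(p^3 - 7*p^2 + 12*p) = p^2*(p^2 - 7*p + 12) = p^2*(p - 4)*(p - 3)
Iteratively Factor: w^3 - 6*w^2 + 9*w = (w - 3)*(w^2 - 3*w) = w*(w - 3)*(w - 3)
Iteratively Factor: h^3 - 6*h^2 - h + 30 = (h + 2)*(h^2 - 8*h + 15) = (h - 3)*(h + 2)*(h - 5)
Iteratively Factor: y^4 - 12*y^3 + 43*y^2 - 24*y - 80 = (y - 5)*(y^3 - 7*y^2 + 8*y + 16) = (y - 5)*(y - 4)*(y^2 - 3*y - 4) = (y - 5)*(y - 4)^2*(y + 1)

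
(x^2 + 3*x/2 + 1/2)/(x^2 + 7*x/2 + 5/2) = (2*x + 1)/(2*x + 5)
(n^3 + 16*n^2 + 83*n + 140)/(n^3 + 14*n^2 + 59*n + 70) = (n + 4)/(n + 2)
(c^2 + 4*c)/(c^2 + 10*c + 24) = c/(c + 6)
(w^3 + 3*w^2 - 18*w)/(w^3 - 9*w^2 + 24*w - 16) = w*(w^2 + 3*w - 18)/(w^3 - 9*w^2 + 24*w - 16)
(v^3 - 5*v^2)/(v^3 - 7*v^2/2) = 2*(v - 5)/(2*v - 7)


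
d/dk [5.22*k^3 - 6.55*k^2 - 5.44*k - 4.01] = 15.66*k^2 - 13.1*k - 5.44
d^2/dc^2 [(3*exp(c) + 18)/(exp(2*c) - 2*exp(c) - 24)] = 3*(exp(4*c) + 26*exp(3*c) + 108*exp(2*c) + 552*exp(c) + 288)*exp(c)/(exp(6*c) - 6*exp(5*c) - 60*exp(4*c) + 280*exp(3*c) + 1440*exp(2*c) - 3456*exp(c) - 13824)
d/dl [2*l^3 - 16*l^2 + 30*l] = 6*l^2 - 32*l + 30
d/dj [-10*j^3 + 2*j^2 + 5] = 2*j*(2 - 15*j)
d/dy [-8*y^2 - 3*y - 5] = -16*y - 3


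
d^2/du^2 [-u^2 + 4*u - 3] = -2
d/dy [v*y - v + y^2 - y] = v + 2*y - 1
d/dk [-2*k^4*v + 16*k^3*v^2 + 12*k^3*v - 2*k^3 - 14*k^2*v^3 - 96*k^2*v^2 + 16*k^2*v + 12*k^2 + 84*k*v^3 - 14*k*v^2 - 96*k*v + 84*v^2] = -8*k^3*v + 48*k^2*v^2 + 36*k^2*v - 6*k^2 - 28*k*v^3 - 192*k*v^2 + 32*k*v + 24*k + 84*v^3 - 14*v^2 - 96*v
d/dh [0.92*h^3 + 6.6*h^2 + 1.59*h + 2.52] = 2.76*h^2 + 13.2*h + 1.59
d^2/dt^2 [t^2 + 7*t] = 2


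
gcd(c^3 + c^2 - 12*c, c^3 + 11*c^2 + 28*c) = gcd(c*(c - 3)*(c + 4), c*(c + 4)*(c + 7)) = c^2 + 4*c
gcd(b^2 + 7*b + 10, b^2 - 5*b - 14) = b + 2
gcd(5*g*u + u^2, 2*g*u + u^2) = u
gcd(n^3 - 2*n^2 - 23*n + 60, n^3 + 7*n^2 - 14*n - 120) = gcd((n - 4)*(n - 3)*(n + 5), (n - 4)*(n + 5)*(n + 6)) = n^2 + n - 20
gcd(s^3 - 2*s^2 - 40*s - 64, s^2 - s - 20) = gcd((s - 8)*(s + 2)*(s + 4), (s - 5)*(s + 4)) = s + 4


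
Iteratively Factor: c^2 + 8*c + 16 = (c + 4)*(c + 4)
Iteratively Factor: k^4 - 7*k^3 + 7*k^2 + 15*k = (k)*(k^3 - 7*k^2 + 7*k + 15) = k*(k + 1)*(k^2 - 8*k + 15) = k*(k - 5)*(k + 1)*(k - 3)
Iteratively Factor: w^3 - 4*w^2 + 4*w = (w - 2)*(w^2 - 2*w) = w*(w - 2)*(w - 2)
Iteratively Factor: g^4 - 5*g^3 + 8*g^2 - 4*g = (g - 2)*(g^3 - 3*g^2 + 2*g) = g*(g - 2)*(g^2 - 3*g + 2) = g*(g - 2)^2*(g - 1)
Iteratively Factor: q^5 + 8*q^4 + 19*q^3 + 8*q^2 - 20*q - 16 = (q + 2)*(q^4 + 6*q^3 + 7*q^2 - 6*q - 8) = (q + 2)*(q + 4)*(q^3 + 2*q^2 - q - 2) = (q - 1)*(q + 2)*(q + 4)*(q^2 + 3*q + 2) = (q - 1)*(q + 1)*(q + 2)*(q + 4)*(q + 2)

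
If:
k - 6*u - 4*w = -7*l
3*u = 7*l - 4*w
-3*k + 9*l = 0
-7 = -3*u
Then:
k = 7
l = 7/3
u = 7/3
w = 7/3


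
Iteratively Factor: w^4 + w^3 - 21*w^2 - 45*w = (w + 3)*(w^3 - 2*w^2 - 15*w) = w*(w + 3)*(w^2 - 2*w - 15) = w*(w + 3)^2*(w - 5)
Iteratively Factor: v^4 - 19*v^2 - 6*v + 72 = (v - 2)*(v^3 + 2*v^2 - 15*v - 36) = (v - 2)*(v + 3)*(v^2 - v - 12) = (v - 4)*(v - 2)*(v + 3)*(v + 3)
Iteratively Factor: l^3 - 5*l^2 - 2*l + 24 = (l + 2)*(l^2 - 7*l + 12) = (l - 4)*(l + 2)*(l - 3)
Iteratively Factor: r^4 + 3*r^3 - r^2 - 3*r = (r)*(r^3 + 3*r^2 - r - 3) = r*(r + 1)*(r^2 + 2*r - 3) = r*(r + 1)*(r + 3)*(r - 1)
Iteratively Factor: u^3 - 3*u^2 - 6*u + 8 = (u - 4)*(u^2 + u - 2) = (u - 4)*(u + 2)*(u - 1)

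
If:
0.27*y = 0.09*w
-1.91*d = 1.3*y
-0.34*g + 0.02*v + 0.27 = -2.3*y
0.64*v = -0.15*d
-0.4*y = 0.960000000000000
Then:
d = 1.63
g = -15.46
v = -0.38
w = -7.20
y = -2.40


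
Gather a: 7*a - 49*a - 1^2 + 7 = 6 - 42*a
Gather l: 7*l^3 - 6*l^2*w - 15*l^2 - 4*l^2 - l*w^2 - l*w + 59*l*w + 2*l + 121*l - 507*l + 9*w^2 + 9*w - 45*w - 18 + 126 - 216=7*l^3 + l^2*(-6*w - 19) + l*(-w^2 + 58*w - 384) + 9*w^2 - 36*w - 108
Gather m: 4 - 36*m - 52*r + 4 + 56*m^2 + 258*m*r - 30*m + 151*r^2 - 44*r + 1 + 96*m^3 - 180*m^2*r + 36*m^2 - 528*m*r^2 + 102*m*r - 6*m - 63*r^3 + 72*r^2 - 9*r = 96*m^3 + m^2*(92 - 180*r) + m*(-528*r^2 + 360*r - 72) - 63*r^3 + 223*r^2 - 105*r + 9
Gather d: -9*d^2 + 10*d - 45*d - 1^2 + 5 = -9*d^2 - 35*d + 4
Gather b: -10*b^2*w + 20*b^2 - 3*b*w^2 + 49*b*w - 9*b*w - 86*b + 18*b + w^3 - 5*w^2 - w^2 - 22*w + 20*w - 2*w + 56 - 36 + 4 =b^2*(20 - 10*w) + b*(-3*w^2 + 40*w - 68) + w^3 - 6*w^2 - 4*w + 24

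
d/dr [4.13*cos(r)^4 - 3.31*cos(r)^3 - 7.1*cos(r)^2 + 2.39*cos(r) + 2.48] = (-16.52*cos(r)^3 + 9.93*cos(r)^2 + 14.2*cos(r) - 2.39)*sin(r)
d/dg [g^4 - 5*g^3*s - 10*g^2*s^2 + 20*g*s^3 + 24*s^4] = 4*g^3 - 15*g^2*s - 20*g*s^2 + 20*s^3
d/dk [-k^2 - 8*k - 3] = -2*k - 8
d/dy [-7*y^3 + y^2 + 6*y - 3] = -21*y^2 + 2*y + 6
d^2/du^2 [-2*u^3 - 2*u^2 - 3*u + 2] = -12*u - 4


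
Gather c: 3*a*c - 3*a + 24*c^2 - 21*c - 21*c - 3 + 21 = -3*a + 24*c^2 + c*(3*a - 42) + 18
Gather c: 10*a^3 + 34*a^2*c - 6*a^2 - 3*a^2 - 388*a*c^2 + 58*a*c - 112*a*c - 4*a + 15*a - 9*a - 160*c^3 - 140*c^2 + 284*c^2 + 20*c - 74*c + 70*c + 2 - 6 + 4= 10*a^3 - 9*a^2 + 2*a - 160*c^3 + c^2*(144 - 388*a) + c*(34*a^2 - 54*a + 16)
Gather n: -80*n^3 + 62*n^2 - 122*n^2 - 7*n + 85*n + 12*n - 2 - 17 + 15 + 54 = -80*n^3 - 60*n^2 + 90*n + 50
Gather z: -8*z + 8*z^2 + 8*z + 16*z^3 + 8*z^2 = 16*z^3 + 16*z^2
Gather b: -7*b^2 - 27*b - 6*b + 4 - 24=-7*b^2 - 33*b - 20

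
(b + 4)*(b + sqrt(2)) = b^2 + sqrt(2)*b + 4*b + 4*sqrt(2)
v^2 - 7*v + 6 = (v - 6)*(v - 1)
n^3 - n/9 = n*(n - 1/3)*(n + 1/3)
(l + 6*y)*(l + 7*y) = l^2 + 13*l*y + 42*y^2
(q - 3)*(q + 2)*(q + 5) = q^3 + 4*q^2 - 11*q - 30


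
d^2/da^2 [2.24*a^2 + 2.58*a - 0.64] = 4.48000000000000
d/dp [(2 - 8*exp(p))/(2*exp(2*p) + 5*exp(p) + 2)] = (16*exp(2*p) - 8*exp(p) - 26)*exp(p)/(4*exp(4*p) + 20*exp(3*p) + 33*exp(2*p) + 20*exp(p) + 4)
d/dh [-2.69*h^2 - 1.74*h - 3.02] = -5.38*h - 1.74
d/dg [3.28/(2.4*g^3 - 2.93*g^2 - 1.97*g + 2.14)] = (-23.616*g^2 + 19.2208*g + 6.4616)/(2.4*g^3 - 2.93*g^2 - 1.97*g + 2.14)^2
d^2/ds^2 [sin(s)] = -sin(s)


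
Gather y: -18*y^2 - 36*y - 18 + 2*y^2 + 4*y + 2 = -16*y^2 - 32*y - 16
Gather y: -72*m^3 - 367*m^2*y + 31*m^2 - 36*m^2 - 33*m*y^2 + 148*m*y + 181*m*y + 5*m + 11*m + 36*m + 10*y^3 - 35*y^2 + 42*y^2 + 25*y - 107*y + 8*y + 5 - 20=-72*m^3 - 5*m^2 + 52*m + 10*y^3 + y^2*(7 - 33*m) + y*(-367*m^2 + 329*m - 74) - 15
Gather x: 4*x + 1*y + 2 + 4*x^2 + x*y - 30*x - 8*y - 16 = 4*x^2 + x*(y - 26) - 7*y - 14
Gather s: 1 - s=1 - s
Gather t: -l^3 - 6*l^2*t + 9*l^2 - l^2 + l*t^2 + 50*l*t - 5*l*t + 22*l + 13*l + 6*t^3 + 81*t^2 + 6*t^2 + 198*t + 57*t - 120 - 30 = -l^3 + 8*l^2 + 35*l + 6*t^3 + t^2*(l + 87) + t*(-6*l^2 + 45*l + 255) - 150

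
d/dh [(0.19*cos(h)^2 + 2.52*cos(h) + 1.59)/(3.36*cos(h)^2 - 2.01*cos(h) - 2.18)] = (8.8491*cos(h)^2 + 11.5132*cos(h) + 2.2977)*sin(h)/(11.2896*cos(h)^4 - 13.5072*cos(h)^3 - 10.6095*cos(h)^2 + 8.7636*cos(h) + 4.7524)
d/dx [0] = 0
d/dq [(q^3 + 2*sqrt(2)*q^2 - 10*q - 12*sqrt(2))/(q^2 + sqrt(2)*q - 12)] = 1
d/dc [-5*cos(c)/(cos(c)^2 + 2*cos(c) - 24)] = 5*(sin(c)^2 - 25)*sin(c)/((cos(c) - 4)^2*(cos(c) + 6)^2)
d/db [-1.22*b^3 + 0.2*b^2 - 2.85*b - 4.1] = -3.66*b^2 + 0.4*b - 2.85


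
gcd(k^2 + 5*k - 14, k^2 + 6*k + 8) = 1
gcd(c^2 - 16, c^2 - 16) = c^2 - 16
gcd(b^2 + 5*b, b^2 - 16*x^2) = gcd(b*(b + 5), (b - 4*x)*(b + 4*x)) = 1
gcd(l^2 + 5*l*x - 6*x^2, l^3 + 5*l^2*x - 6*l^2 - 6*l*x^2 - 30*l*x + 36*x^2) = -l^2 - 5*l*x + 6*x^2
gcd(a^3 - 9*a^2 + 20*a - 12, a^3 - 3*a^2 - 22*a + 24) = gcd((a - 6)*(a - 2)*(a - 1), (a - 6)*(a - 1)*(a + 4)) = a^2 - 7*a + 6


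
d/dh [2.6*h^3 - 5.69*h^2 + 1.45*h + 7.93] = 7.8*h^2 - 11.38*h + 1.45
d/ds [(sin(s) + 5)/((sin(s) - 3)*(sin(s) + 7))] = (-10*sin(s) + cos(s)^2 - 42)*cos(s)/((sin(s) - 3)^2*(sin(s) + 7)^2)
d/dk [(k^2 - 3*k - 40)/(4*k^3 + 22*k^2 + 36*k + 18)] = (-2*k^4 + 12*k^3 + 291*k^2 + 898*k + 693)/(2*(4*k^6 + 44*k^5 + 193*k^4 + 432*k^3 + 522*k^2 + 324*k + 81))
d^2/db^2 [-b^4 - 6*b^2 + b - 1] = -12*b^2 - 12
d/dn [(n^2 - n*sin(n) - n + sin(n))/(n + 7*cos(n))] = ((n + 7*cos(n))*(-n*cos(n) + 2*n + sqrt(2)*cos(n + pi/4) - 1) + (7*sin(n) - 1)*(n^2 - n*sin(n) - n + sin(n)))/(n + 7*cos(n))^2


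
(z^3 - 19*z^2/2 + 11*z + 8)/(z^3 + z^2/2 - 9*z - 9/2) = (z^2 - 10*z + 16)/(z^2 - 9)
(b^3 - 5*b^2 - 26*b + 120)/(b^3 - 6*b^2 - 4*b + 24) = (b^2 + b - 20)/(b^2 - 4)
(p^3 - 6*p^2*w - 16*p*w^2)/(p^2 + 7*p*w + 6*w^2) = p*(p^2 - 6*p*w - 16*w^2)/(p^2 + 7*p*w + 6*w^2)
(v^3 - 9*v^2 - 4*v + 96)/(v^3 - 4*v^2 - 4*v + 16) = (v^2 - 5*v - 24)/(v^2 - 4)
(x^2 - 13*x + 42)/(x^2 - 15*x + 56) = (x - 6)/(x - 8)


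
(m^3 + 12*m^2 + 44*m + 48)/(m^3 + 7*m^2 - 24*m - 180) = (m^2 + 6*m + 8)/(m^2 + m - 30)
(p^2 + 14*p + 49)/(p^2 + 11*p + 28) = (p + 7)/(p + 4)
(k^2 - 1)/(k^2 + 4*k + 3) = (k - 1)/(k + 3)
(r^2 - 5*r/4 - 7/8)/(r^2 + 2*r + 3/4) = (4*r - 7)/(2*(2*r + 3))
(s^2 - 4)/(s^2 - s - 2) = (s + 2)/(s + 1)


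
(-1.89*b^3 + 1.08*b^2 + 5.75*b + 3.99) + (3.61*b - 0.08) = -1.89*b^3 + 1.08*b^2 + 9.36*b + 3.91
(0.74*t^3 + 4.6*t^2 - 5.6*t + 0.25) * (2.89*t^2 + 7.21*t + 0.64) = 2.1386*t^5 + 18.6294*t^4 + 17.4556*t^3 - 36.7095*t^2 - 1.7815*t + 0.16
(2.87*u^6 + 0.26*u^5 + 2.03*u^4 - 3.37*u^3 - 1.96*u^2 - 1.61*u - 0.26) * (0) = 0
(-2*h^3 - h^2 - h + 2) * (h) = -2*h^4 - h^3 - h^2 + 2*h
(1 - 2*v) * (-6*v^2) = 12*v^3 - 6*v^2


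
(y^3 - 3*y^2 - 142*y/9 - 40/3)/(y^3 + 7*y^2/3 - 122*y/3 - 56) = (y + 5/3)/(y + 7)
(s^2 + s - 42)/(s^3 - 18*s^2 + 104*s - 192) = (s + 7)/(s^2 - 12*s + 32)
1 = 1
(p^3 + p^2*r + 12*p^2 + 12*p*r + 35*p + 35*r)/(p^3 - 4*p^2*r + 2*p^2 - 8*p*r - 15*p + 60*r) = (p^2 + p*r + 7*p + 7*r)/(p^2 - 4*p*r - 3*p + 12*r)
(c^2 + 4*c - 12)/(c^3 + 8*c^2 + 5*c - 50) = (c + 6)/(c^2 + 10*c + 25)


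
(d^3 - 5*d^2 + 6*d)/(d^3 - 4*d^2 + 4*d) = (d - 3)/(d - 2)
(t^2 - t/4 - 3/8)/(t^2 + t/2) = (t - 3/4)/t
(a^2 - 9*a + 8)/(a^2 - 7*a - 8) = (a - 1)/(a + 1)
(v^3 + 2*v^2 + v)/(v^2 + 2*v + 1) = v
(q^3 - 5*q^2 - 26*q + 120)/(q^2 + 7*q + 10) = (q^2 - 10*q + 24)/(q + 2)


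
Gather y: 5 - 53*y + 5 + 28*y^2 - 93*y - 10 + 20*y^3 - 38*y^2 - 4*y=20*y^3 - 10*y^2 - 150*y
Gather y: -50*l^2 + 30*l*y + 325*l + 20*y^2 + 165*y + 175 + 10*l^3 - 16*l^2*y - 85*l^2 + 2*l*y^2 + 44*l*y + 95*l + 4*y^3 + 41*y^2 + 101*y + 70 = 10*l^3 - 135*l^2 + 420*l + 4*y^3 + y^2*(2*l + 61) + y*(-16*l^2 + 74*l + 266) + 245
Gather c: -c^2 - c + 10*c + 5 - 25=-c^2 + 9*c - 20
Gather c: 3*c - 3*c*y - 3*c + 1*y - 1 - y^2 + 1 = -3*c*y - y^2 + y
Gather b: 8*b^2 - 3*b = 8*b^2 - 3*b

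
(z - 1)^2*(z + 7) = z^3 + 5*z^2 - 13*z + 7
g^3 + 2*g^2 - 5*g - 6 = (g - 2)*(g + 1)*(g + 3)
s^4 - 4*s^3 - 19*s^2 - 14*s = s*(s - 7)*(s + 1)*(s + 2)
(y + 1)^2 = y^2 + 2*y + 1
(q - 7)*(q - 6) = q^2 - 13*q + 42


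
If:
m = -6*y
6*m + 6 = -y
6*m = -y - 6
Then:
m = -36/35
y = 6/35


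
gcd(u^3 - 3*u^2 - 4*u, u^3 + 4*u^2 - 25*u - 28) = u^2 - 3*u - 4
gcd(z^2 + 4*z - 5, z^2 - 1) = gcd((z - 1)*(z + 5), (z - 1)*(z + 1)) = z - 1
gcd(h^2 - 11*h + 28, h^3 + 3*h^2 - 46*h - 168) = h - 7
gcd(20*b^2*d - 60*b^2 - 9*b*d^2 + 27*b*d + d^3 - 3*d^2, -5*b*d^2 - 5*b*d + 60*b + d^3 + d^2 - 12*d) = 5*b*d - 15*b - d^2 + 3*d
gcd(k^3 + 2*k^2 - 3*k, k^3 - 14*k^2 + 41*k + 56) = 1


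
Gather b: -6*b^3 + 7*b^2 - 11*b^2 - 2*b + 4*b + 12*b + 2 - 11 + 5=-6*b^3 - 4*b^2 + 14*b - 4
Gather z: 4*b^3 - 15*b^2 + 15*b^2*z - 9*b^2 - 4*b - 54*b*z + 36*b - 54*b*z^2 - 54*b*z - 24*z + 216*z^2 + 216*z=4*b^3 - 24*b^2 + 32*b + z^2*(216 - 54*b) + z*(15*b^2 - 108*b + 192)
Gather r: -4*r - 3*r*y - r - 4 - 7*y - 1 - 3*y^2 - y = r*(-3*y - 5) - 3*y^2 - 8*y - 5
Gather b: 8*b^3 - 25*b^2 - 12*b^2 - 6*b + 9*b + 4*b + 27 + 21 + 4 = 8*b^3 - 37*b^2 + 7*b + 52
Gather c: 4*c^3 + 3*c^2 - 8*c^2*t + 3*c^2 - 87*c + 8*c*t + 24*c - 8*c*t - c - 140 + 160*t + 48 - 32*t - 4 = 4*c^3 + c^2*(6 - 8*t) - 64*c + 128*t - 96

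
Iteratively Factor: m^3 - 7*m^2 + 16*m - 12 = (m - 3)*(m^2 - 4*m + 4) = (m - 3)*(m - 2)*(m - 2)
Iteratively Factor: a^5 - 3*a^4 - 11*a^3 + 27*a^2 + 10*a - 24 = (a - 4)*(a^4 + a^3 - 7*a^2 - a + 6) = (a - 4)*(a - 2)*(a^3 + 3*a^2 - a - 3) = (a - 4)*(a - 2)*(a + 3)*(a^2 - 1) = (a - 4)*(a - 2)*(a - 1)*(a + 3)*(a + 1)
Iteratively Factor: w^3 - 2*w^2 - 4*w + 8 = (w - 2)*(w^2 - 4) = (w - 2)^2*(w + 2)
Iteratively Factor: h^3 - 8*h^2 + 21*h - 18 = (h - 3)*(h^2 - 5*h + 6) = (h - 3)*(h - 2)*(h - 3)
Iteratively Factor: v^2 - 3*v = (v - 3)*(v)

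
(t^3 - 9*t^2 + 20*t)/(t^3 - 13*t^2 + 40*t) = (t - 4)/(t - 8)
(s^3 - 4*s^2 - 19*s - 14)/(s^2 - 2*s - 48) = (-s^3 + 4*s^2 + 19*s + 14)/(-s^2 + 2*s + 48)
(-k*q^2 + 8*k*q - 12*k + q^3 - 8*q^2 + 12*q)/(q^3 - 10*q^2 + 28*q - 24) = (-k + q)/(q - 2)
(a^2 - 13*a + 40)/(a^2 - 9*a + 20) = (a - 8)/(a - 4)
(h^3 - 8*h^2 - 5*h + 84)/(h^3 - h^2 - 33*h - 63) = (h - 4)/(h + 3)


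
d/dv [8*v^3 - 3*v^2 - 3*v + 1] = 24*v^2 - 6*v - 3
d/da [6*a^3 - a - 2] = 18*a^2 - 1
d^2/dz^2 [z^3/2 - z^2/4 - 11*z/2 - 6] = 3*z - 1/2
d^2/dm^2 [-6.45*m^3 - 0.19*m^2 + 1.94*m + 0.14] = -38.7*m - 0.38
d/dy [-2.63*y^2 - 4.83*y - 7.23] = -5.26*y - 4.83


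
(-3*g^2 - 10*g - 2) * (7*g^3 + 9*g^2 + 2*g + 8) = -21*g^5 - 97*g^4 - 110*g^3 - 62*g^2 - 84*g - 16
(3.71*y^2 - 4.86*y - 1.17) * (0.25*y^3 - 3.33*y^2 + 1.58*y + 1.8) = 0.9275*y^5 - 13.5693*y^4 + 21.7531*y^3 + 2.8953*y^2 - 10.5966*y - 2.106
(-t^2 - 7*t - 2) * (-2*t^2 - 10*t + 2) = 2*t^4 + 24*t^3 + 72*t^2 + 6*t - 4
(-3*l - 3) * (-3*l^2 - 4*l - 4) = 9*l^3 + 21*l^2 + 24*l + 12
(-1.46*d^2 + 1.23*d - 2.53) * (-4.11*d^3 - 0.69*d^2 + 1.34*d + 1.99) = 6.0006*d^5 - 4.0479*d^4 + 7.5932*d^3 + 0.4885*d^2 - 0.9425*d - 5.0347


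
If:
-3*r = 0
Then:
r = 0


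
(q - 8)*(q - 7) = q^2 - 15*q + 56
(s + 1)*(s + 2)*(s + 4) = s^3 + 7*s^2 + 14*s + 8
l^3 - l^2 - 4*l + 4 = (l - 2)*(l - 1)*(l + 2)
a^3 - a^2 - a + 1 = (a - 1)^2*(a + 1)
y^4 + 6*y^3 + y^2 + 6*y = y*(y + 6)*(y - I)*(y + I)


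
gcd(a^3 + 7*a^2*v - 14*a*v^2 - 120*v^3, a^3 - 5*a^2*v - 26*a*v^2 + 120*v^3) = -a^2 - a*v + 20*v^2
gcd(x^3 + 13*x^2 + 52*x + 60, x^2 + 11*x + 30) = x^2 + 11*x + 30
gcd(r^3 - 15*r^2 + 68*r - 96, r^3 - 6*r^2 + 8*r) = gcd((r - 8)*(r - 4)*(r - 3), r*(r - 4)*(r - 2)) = r - 4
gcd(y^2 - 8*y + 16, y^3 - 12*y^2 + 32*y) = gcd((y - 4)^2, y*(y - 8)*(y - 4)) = y - 4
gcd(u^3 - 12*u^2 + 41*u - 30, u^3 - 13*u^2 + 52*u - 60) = u^2 - 11*u + 30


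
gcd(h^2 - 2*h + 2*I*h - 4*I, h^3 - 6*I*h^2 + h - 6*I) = 1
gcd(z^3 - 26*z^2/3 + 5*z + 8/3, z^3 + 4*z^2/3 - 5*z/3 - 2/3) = z^2 - 2*z/3 - 1/3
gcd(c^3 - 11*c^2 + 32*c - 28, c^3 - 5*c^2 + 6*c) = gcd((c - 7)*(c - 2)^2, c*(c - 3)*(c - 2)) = c - 2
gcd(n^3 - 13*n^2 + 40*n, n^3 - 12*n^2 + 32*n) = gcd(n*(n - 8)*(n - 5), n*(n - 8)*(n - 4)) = n^2 - 8*n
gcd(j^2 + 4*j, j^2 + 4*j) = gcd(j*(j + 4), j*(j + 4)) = j^2 + 4*j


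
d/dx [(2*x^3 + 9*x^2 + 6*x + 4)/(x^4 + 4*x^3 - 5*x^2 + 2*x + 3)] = 2*(-x^6 - 9*x^5 - 32*x^4 - 28*x^3 + 9*x^2 + 47*x + 5)/(x^8 + 8*x^7 + 6*x^6 - 36*x^5 + 47*x^4 + 4*x^3 - 26*x^2 + 12*x + 9)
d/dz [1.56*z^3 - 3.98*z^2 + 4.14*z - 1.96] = 4.68*z^2 - 7.96*z + 4.14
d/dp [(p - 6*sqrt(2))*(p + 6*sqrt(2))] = 2*p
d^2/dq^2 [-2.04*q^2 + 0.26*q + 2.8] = -4.08000000000000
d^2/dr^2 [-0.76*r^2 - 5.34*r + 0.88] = -1.52000000000000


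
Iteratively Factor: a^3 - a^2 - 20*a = (a)*(a^2 - a - 20) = a*(a - 5)*(a + 4)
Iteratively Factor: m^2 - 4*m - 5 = (m - 5)*(m + 1)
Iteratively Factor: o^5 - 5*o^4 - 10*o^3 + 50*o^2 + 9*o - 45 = (o + 3)*(o^4 - 8*o^3 + 14*o^2 + 8*o - 15) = (o + 1)*(o + 3)*(o^3 - 9*o^2 + 23*o - 15) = (o - 1)*(o + 1)*(o + 3)*(o^2 - 8*o + 15) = (o - 3)*(o - 1)*(o + 1)*(o + 3)*(o - 5)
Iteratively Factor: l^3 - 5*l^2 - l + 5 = (l - 5)*(l^2 - 1) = (l - 5)*(l - 1)*(l + 1)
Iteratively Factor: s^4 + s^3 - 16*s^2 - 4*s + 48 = (s + 2)*(s^3 - s^2 - 14*s + 24) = (s - 2)*(s + 2)*(s^2 + s - 12) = (s - 2)*(s + 2)*(s + 4)*(s - 3)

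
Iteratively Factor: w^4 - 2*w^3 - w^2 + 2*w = (w + 1)*(w^3 - 3*w^2 + 2*w) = (w - 1)*(w + 1)*(w^2 - 2*w) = (w - 2)*(w - 1)*(w + 1)*(w)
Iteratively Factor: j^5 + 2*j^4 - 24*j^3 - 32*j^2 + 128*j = (j - 2)*(j^4 + 4*j^3 - 16*j^2 - 64*j) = (j - 4)*(j - 2)*(j^3 + 8*j^2 + 16*j) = (j - 4)*(j - 2)*(j + 4)*(j^2 + 4*j) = j*(j - 4)*(j - 2)*(j + 4)*(j + 4)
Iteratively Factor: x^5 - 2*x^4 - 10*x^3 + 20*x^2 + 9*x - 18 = (x + 3)*(x^4 - 5*x^3 + 5*x^2 + 5*x - 6) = (x + 1)*(x + 3)*(x^3 - 6*x^2 + 11*x - 6) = (x - 3)*(x + 1)*(x + 3)*(x^2 - 3*x + 2) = (x - 3)*(x - 2)*(x + 1)*(x + 3)*(x - 1)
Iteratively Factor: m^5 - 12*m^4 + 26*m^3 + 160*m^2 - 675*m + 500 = (m - 5)*(m^4 - 7*m^3 - 9*m^2 + 115*m - 100) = (m - 5)*(m + 4)*(m^3 - 11*m^2 + 35*m - 25) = (m - 5)*(m - 1)*(m + 4)*(m^2 - 10*m + 25) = (m - 5)^2*(m - 1)*(m + 4)*(m - 5)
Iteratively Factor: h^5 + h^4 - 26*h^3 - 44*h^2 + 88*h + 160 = (h + 4)*(h^4 - 3*h^3 - 14*h^2 + 12*h + 40) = (h + 2)*(h + 4)*(h^3 - 5*h^2 - 4*h + 20) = (h - 2)*(h + 2)*(h + 4)*(h^2 - 3*h - 10) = (h - 2)*(h + 2)^2*(h + 4)*(h - 5)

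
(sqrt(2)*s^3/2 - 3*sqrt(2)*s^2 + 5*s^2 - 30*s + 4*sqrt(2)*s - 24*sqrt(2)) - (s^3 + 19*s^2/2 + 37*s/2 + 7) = -s^3 + sqrt(2)*s^3/2 - 9*s^2/2 - 3*sqrt(2)*s^2 - 97*s/2 + 4*sqrt(2)*s - 24*sqrt(2) - 7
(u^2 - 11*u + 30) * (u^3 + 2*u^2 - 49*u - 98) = u^5 - 9*u^4 - 41*u^3 + 501*u^2 - 392*u - 2940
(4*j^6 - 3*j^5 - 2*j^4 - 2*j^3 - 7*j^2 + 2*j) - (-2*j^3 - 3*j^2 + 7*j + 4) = 4*j^6 - 3*j^5 - 2*j^4 - 4*j^2 - 5*j - 4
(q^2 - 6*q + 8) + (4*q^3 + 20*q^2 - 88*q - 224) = 4*q^3 + 21*q^2 - 94*q - 216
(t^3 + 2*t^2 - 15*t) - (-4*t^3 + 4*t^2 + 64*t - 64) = 5*t^3 - 2*t^2 - 79*t + 64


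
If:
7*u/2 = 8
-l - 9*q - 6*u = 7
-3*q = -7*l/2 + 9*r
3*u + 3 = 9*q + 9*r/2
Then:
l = 2278/77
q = -1291/231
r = 3088/231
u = 16/7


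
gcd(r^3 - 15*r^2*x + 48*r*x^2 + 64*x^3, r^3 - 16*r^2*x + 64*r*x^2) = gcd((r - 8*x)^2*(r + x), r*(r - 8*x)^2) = r^2 - 16*r*x + 64*x^2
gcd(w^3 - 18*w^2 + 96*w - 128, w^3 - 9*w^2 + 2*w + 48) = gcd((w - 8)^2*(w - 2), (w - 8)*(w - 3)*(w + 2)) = w - 8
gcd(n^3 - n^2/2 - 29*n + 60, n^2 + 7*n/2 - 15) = n^2 + 7*n/2 - 15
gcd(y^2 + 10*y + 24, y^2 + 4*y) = y + 4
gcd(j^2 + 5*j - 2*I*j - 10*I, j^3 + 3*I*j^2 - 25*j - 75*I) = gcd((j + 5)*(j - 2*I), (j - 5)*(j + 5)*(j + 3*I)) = j + 5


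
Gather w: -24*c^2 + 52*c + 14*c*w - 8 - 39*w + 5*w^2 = -24*c^2 + 52*c + 5*w^2 + w*(14*c - 39) - 8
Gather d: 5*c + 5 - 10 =5*c - 5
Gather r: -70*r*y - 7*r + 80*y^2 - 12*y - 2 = r*(-70*y - 7) + 80*y^2 - 12*y - 2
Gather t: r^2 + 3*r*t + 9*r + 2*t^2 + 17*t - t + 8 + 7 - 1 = r^2 + 9*r + 2*t^2 + t*(3*r + 16) + 14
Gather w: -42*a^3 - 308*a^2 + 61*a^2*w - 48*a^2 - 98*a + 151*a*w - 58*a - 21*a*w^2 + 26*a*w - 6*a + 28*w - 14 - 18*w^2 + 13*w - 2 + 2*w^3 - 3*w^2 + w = -42*a^3 - 356*a^2 - 162*a + 2*w^3 + w^2*(-21*a - 21) + w*(61*a^2 + 177*a + 42) - 16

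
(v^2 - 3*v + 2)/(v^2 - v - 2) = (v - 1)/(v + 1)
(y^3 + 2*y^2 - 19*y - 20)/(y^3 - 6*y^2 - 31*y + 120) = (y^2 - 3*y - 4)/(y^2 - 11*y + 24)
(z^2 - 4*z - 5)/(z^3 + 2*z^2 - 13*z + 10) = (z^2 - 4*z - 5)/(z^3 + 2*z^2 - 13*z + 10)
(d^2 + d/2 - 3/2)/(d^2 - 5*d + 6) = (2*d^2 + d - 3)/(2*(d^2 - 5*d + 6))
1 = 1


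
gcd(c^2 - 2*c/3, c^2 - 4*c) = c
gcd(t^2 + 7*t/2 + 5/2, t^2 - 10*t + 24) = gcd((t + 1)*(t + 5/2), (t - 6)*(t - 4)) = 1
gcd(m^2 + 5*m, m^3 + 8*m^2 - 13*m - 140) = m + 5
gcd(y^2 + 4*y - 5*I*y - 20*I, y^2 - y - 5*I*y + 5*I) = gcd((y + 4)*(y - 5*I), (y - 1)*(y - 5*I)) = y - 5*I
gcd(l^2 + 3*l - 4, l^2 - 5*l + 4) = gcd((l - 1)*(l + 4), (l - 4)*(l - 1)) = l - 1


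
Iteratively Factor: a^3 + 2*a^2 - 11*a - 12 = (a + 4)*(a^2 - 2*a - 3) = (a + 1)*(a + 4)*(a - 3)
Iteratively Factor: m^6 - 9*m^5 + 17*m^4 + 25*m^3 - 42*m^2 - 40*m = (m - 2)*(m^5 - 7*m^4 + 3*m^3 + 31*m^2 + 20*m) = m*(m - 2)*(m^4 - 7*m^3 + 3*m^2 + 31*m + 20) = m*(m - 2)*(m + 1)*(m^3 - 8*m^2 + 11*m + 20) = m*(m - 2)*(m + 1)^2*(m^2 - 9*m + 20) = m*(m - 5)*(m - 2)*(m + 1)^2*(m - 4)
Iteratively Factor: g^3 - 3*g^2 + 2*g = (g)*(g^2 - 3*g + 2) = g*(g - 1)*(g - 2)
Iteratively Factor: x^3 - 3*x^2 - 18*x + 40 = (x - 2)*(x^2 - x - 20) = (x - 2)*(x + 4)*(x - 5)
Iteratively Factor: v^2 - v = (v - 1)*(v)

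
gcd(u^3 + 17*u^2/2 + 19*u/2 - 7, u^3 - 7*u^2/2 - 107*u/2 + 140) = u + 7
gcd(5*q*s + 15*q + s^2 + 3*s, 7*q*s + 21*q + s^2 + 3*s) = s + 3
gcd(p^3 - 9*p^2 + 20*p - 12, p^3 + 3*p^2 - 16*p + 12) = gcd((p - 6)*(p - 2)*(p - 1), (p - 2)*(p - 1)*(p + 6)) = p^2 - 3*p + 2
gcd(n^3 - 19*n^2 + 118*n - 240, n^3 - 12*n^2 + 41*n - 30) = n^2 - 11*n + 30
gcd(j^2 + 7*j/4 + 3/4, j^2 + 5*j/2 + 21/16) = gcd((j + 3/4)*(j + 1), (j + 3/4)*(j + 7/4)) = j + 3/4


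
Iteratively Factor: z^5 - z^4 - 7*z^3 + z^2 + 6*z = (z)*(z^4 - z^3 - 7*z^2 + z + 6) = z*(z - 3)*(z^3 + 2*z^2 - z - 2) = z*(z - 3)*(z - 1)*(z^2 + 3*z + 2) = z*(z - 3)*(z - 1)*(z + 1)*(z + 2)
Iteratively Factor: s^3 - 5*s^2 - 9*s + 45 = (s - 5)*(s^2 - 9) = (s - 5)*(s - 3)*(s + 3)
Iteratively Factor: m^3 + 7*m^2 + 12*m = (m + 3)*(m^2 + 4*m) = m*(m + 3)*(m + 4)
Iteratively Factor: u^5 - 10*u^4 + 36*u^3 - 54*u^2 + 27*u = (u - 3)*(u^4 - 7*u^3 + 15*u^2 - 9*u) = u*(u - 3)*(u^3 - 7*u^2 + 15*u - 9) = u*(u - 3)^2*(u^2 - 4*u + 3) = u*(u - 3)^2*(u - 1)*(u - 3)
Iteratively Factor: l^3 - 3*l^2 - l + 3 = (l + 1)*(l^2 - 4*l + 3) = (l - 3)*(l + 1)*(l - 1)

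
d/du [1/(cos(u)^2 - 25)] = 2*sin(u)*cos(u)/(cos(u)^2 - 25)^2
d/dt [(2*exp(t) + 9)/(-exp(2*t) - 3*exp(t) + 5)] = (2*exp(2*t) + 18*exp(t) + 37)*exp(t)/(exp(4*t) + 6*exp(3*t) - exp(2*t) - 30*exp(t) + 25)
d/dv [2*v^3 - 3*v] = 6*v^2 - 3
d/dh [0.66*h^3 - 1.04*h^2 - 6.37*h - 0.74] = 1.98*h^2 - 2.08*h - 6.37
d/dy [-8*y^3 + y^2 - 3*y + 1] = -24*y^2 + 2*y - 3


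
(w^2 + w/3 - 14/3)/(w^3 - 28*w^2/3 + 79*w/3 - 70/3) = (3*w + 7)/(3*w^2 - 22*w + 35)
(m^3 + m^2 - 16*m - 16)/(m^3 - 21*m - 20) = (m - 4)/(m - 5)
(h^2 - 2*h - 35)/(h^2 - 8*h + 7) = (h + 5)/(h - 1)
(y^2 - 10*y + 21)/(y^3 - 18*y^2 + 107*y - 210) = (y - 3)/(y^2 - 11*y + 30)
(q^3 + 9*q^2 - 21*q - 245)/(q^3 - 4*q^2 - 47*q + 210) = (q + 7)/(q - 6)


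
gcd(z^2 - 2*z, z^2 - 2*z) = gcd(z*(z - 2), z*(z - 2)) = z^2 - 2*z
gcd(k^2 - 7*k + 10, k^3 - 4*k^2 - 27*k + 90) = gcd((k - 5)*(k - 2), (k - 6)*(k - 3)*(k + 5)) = 1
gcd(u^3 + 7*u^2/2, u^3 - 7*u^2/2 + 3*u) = u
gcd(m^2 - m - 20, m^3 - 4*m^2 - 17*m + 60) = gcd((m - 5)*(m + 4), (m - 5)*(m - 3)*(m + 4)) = m^2 - m - 20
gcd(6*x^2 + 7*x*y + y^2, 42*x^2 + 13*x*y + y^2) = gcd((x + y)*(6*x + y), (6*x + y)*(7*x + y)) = 6*x + y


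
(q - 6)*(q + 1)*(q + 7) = q^3 + 2*q^2 - 41*q - 42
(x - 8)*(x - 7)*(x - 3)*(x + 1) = x^4 - 17*x^3 + 83*x^2 - 67*x - 168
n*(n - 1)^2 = n^3 - 2*n^2 + n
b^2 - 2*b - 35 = (b - 7)*(b + 5)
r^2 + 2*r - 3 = (r - 1)*(r + 3)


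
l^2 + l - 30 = (l - 5)*(l + 6)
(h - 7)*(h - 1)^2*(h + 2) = h^4 - 7*h^3 - 3*h^2 + 23*h - 14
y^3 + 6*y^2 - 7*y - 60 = (y - 3)*(y + 4)*(y + 5)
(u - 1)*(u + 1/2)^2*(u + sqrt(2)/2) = u^4 + sqrt(2)*u^3/2 - 3*u^2/4 - 3*sqrt(2)*u/8 - u/4 - sqrt(2)/8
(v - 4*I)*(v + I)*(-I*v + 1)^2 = -v^4 + I*v^3 - 9*v^2 - 11*I*v + 4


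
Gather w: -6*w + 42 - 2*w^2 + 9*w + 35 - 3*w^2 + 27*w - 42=-5*w^2 + 30*w + 35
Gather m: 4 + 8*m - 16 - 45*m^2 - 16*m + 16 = -45*m^2 - 8*m + 4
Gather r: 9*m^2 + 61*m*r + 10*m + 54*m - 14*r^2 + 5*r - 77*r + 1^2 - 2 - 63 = 9*m^2 + 64*m - 14*r^2 + r*(61*m - 72) - 64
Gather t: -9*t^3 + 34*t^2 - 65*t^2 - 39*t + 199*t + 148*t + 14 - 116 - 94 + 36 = -9*t^3 - 31*t^2 + 308*t - 160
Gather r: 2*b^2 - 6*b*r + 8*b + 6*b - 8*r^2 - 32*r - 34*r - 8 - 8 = 2*b^2 + 14*b - 8*r^2 + r*(-6*b - 66) - 16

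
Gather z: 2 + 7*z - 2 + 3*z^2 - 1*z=3*z^2 + 6*z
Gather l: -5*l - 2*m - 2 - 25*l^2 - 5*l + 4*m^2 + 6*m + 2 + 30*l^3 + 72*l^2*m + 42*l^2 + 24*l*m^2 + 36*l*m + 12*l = 30*l^3 + l^2*(72*m + 17) + l*(24*m^2 + 36*m + 2) + 4*m^2 + 4*m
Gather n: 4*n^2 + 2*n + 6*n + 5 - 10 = 4*n^2 + 8*n - 5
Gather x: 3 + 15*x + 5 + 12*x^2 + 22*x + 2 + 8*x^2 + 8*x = 20*x^2 + 45*x + 10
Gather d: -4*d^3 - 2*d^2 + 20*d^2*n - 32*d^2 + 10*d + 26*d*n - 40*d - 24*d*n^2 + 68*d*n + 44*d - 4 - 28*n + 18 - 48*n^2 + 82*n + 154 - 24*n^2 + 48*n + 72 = -4*d^3 + d^2*(20*n - 34) + d*(-24*n^2 + 94*n + 14) - 72*n^2 + 102*n + 240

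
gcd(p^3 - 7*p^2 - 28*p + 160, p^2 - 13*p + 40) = p - 8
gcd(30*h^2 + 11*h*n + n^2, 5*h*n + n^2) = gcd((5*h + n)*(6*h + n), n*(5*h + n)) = 5*h + n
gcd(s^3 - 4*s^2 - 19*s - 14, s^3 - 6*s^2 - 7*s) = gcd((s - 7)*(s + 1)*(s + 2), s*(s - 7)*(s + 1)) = s^2 - 6*s - 7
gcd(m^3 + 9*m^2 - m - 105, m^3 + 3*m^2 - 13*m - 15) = m^2 + 2*m - 15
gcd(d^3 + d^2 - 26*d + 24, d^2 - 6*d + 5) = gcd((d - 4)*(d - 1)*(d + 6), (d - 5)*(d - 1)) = d - 1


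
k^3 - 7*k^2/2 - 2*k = k*(k - 4)*(k + 1/2)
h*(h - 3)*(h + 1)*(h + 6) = h^4 + 4*h^3 - 15*h^2 - 18*h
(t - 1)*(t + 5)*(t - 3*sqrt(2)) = t^3 - 3*sqrt(2)*t^2 + 4*t^2 - 12*sqrt(2)*t - 5*t + 15*sqrt(2)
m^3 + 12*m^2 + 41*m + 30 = (m + 1)*(m + 5)*(m + 6)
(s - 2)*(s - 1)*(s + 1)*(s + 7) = s^4 + 5*s^3 - 15*s^2 - 5*s + 14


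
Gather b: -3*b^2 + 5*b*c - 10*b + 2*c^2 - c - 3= -3*b^2 + b*(5*c - 10) + 2*c^2 - c - 3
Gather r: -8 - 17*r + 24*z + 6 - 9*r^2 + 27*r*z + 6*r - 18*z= -9*r^2 + r*(27*z - 11) + 6*z - 2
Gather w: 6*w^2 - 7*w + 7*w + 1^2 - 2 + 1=6*w^2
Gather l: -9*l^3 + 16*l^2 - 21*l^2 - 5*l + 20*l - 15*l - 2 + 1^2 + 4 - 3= -9*l^3 - 5*l^2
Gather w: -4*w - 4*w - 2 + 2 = -8*w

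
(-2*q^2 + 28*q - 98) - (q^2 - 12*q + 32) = -3*q^2 + 40*q - 130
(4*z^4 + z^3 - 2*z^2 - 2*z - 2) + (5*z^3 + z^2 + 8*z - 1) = 4*z^4 + 6*z^3 - z^2 + 6*z - 3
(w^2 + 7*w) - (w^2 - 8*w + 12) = 15*w - 12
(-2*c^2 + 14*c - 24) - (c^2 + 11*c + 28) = -3*c^2 + 3*c - 52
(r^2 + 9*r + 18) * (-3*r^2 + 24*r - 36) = -3*r^4 - 3*r^3 + 126*r^2 + 108*r - 648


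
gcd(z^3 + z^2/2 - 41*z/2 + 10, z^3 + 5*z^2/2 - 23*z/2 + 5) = z^2 + 9*z/2 - 5/2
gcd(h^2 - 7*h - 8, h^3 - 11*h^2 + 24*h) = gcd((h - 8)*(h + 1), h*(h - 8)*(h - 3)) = h - 8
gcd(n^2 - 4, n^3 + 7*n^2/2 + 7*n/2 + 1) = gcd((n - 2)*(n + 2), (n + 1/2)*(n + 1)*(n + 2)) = n + 2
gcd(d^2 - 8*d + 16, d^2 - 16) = d - 4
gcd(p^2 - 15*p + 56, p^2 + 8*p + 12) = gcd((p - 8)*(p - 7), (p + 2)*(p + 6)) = 1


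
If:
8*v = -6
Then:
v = -3/4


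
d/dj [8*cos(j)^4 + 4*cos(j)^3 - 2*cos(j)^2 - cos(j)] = (-32*cos(j)^3 - 12*cos(j)^2 + 4*cos(j) + 1)*sin(j)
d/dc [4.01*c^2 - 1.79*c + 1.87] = 8.02*c - 1.79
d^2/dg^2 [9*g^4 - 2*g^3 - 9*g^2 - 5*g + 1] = 108*g^2 - 12*g - 18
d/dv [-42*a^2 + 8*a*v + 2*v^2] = 8*a + 4*v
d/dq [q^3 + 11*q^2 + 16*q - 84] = 3*q^2 + 22*q + 16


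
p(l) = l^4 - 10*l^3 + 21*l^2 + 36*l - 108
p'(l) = 4*l^3 - 30*l^2 + 42*l + 36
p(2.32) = -7.35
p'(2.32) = 21.92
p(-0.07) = -110.41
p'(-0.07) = 32.91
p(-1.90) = -18.97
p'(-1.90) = -179.54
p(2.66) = -1.80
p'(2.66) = 10.74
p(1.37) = -41.46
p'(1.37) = 47.52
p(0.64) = -78.81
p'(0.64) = 51.64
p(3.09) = -0.12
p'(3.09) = -2.65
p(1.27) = -46.29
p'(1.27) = 49.15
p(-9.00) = 15120.00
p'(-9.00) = -5688.00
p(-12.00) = 40500.00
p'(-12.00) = -11700.00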